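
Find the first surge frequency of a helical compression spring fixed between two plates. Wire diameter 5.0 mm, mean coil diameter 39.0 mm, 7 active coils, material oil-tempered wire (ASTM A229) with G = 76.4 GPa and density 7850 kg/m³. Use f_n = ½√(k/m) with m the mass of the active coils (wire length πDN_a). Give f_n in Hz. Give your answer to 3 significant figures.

165 Hz

k = Gd⁴/(8D³N_a) = (76.4×10³)(5.0⁴)/(8·39.0³·7) = 14.374 N/mm = 14374 N/m
Wire length L = πDN_a = π·39.0·7 = 857.65 mm
m = ρ·(πd²/4)·L = 7850 × 19.635×10⁻⁶ m² × 0.85765 m = 0.13219 kg
f_n = ½√(k/m) = 0.5·√(14374/0.13219) = 0.5·√(1.0874e+05) = 164.88 Hz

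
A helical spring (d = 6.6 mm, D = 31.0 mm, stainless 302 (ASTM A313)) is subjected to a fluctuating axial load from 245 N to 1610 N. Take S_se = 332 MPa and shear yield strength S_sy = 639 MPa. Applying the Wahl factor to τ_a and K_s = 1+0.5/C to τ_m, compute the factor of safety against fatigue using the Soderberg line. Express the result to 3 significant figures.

C = D/d = 31.0/6.6 = 4.6970; K_W = (4C−1)/(4C−4)+0.615/C = 1.3338; K_s = 1+0.5/C = 1.1065
F_a = (F_max−F_min)/2 = 682.5 N; F_m = (F_max+F_min)/2 = 927.5 N
τ_a = K_W·8F_aD/(πd³) = 1.3338 × 187.4 = 249.96 MPa
τ_m = K_s·8F_mD/(πd³) = 1.1065 × 254.67 = 281.78 MPa
Soderberg: 1/n_f = τ_a/S_se + τ_m/S_sy = 249.96/332 + 281.78/639 = 0.75288 + 0.44098 = 1.1939
n_f = 1/1.1939 = 0.8376

0.838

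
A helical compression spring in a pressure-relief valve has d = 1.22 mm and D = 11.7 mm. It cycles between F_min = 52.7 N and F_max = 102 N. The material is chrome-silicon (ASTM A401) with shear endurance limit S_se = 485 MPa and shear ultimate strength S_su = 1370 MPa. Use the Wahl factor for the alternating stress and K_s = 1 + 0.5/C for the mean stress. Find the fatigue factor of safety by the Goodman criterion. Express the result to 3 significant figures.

C = D/d = 11.7/1.22 = 9.5902; K_W = (4C−1)/(4C−4)+0.615/C = 1.1514; K_s = 1+0.5/C = 1.0521
F_a = (F_max−F_min)/2 = 24.65 N; F_m = (F_max+F_min)/2 = 77.35 N
τ_a = K_W·8F_aD/(πd³) = 1.1514 × 404.45 = 465.7 MPa
τ_m = K_s·8F_mD/(πd³) = 1.0521 × 1269.1 = 1335.3 MPa
Goodman: 1/n_f = τ_a/S_se + τ_m/S_su = 465.7/485 + 1335.3/1370 = 0.96020 + 0.97467 = 1.9349
n_f = 1/1.9349 = 0.5168

0.517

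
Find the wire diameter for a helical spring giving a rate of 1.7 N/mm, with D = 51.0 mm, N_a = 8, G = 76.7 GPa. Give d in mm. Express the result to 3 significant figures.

d = (8D³N_a·k / G)^(1/4) = (8·51.0³·8·1.7 / (76.7×10³))^0.25
  = (188.17)^0.25 = 3.7037 mm

3.70 mm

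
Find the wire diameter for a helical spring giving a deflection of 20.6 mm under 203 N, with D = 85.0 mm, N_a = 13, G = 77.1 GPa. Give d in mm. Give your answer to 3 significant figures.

Required rate k = F/δ = 203/20.6 = 9.8544 N/mm
d = (8D³N_a·k / G)^(1/4) = (8·85.0³·13·9.8544 / (77.1×10³))^0.25
  = (8163.3)^0.25 = 9.5053 mm

9.51 mm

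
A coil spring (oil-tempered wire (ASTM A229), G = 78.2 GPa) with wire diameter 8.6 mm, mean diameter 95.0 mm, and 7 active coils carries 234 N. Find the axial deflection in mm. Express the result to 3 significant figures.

k = Gd⁴/(8D³N_a) = (78.2×10³)(8.6⁴)/(8·95.0³·7) = 8.9093 N/mm
δ = F/k = 234 / 8.9093 = 26.265 mm

26.3 mm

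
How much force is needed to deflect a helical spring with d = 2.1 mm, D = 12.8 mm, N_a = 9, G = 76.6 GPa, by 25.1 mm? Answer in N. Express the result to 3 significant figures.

248 N

k = Gd⁴/(8D³N_a) = (76.6×10³)(2.1⁴)/(8·12.8³·9) = 9.8661 N/mm
F = k·δ = 9.8661 × 25.1 = 247.64 N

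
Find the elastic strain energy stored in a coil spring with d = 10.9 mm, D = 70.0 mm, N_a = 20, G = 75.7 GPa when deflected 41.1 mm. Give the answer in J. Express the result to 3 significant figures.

16.4 J

k = Gd⁴/(8D³N_a) = (75.7×10³)(10.9⁴)/(8·70.0³·20) = 19.471 N/mm
U = ½kδ² = 0.5 × 19.471 × 41.1² = 16445 N·mm = 16.445 J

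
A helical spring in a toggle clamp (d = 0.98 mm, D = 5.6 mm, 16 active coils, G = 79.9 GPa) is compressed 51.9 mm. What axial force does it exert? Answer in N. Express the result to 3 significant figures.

k = Gd⁴/(8D³N_a) = (79.9×10³)(0.98⁴)/(8·5.6³·16) = 3.2785 N/mm
F = k·δ = 3.2785 × 51.9 = 170.15 N

170 N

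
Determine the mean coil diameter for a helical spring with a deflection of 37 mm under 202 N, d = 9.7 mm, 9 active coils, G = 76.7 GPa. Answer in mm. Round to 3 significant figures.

120 mm

Required rate k = F/δ = 202/37 = 5.4595 N/mm
D = (Gd⁴/(8N_a·k))^(1/3) = (76.7×10³·9.7⁴/(8·9·5.4595))^(1/3)
  = (1.72743e+06)^(1/3) = 119.9868 mm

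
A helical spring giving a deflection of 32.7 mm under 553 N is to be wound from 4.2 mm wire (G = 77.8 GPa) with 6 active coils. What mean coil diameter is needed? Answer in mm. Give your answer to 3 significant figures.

Required rate k = F/δ = 553/32.7 = 16.911 N/mm
D = (Gd⁴/(8N_a·k))^(1/3) = (77.8×10³·4.2⁴/(8·6·16.911))^(1/3)
  = (29823.5)^(1/3) = 31.0113 mm

31.0 mm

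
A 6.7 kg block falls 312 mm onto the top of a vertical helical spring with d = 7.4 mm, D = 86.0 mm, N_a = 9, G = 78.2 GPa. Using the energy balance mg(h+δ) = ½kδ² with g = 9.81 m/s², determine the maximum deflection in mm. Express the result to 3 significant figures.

k = Gd⁴/(8D³N_a) = (78.2×10³)(7.4⁴)/(8·86.0³·9) = 5.1204 N/mm
W = mg = 6.7 × 9.81 = 65.727 N
½kδ² − Wδ − Wh = 0 → δ = (W + √(W² + 2kWh))/k
δ = (65.727 + √(4320 + 210007))/5.1204 = (65.727 + 462.95)/5.1204 = 103.25 mm

103 mm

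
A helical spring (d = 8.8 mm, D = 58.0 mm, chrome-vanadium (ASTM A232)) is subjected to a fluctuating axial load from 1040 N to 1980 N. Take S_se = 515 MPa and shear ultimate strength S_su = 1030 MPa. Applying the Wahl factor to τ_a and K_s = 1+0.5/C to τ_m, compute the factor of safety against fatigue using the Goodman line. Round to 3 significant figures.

C = D/d = 58.0/8.8 = 6.5909; K_W = (4C−1)/(4C−4)+0.615/C = 1.2275; K_s = 1+0.5/C = 1.0759
F_a = (F_max−F_min)/2 = 470 N; F_m = (F_max+F_min)/2 = 1510 N
τ_a = K_W·8F_aD/(πd³) = 1.2275 × 101.86 = 125.03 MPa
τ_m = K_s·8F_mD/(πd³) = 1.0759 × 327.26 = 352.09 MPa
Goodman: 1/n_f = τ_a/S_se + τ_m/S_su = 125.03/515 + 352.09/1030 = 0.24278 + 0.34183 = 0.58462
n_f = 1/0.58462 = 1.711

1.71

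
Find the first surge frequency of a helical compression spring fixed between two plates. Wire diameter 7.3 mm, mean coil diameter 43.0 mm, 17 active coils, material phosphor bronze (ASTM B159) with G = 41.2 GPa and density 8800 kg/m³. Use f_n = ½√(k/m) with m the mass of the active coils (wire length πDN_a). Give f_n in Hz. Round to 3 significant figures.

k = Gd⁴/(8D³N_a) = (41.2×10³)(7.3⁴)/(8·43.0³·17) = 10.82 N/mm = 10820 N/m
Wire length L = πDN_a = π·43.0·17 = 2296.5 mm
m = ρ·(πd²/4)·L = 8800 × 41.854×10⁻⁶ m² × 2.2965 m = 0.84583 kg
f_n = ½√(k/m) = 0.5·√(10820/0.84583) = 0.5·√(12793) = 56.552 Hz

56.6 Hz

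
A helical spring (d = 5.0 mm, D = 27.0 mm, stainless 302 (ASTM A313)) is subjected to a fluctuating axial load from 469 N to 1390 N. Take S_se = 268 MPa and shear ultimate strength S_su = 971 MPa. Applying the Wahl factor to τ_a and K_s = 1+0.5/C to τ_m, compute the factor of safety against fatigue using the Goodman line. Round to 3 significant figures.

C = D/d = 27.0/5.0 = 5.4000; K_W = (4C−1)/(4C−4)+0.615/C = 1.2843; K_s = 1+0.5/C = 1.0926
F_a = (F_max−F_min)/2 = 460.5 N; F_m = (F_max+F_min)/2 = 929.5 N
τ_a = K_W·8F_aD/(πd³) = 1.2843 × 253.29 = 325.32 MPa
τ_m = K_s·8F_mD/(πd³) = 1.0926 × 511.26 = 558.6 MPa
Goodman: 1/n_f = τ_a/S_se + τ_m/S_su = 325.32/268 + 558.6/971 = 1.21386 + 0.57528 = 1.7891
n_f = 1/1.7891 = 0.5589

0.559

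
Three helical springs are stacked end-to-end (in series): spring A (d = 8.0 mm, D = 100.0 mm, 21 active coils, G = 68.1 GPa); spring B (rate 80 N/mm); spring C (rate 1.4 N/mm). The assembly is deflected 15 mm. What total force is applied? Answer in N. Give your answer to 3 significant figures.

k_A = Gd⁴/(8D³N_a) = (68.1×10³)(8.0⁴)/(8·100.0³·21) = 1.6603 N/mm
Series: 1/k_eq = 1/1.6603 + 1/80 + 1/1.4 = 1.3291; k_eq = 0.75241 N/mm
F = k_eq·δ = 0.75241·15 = 11.286 N

11.3 N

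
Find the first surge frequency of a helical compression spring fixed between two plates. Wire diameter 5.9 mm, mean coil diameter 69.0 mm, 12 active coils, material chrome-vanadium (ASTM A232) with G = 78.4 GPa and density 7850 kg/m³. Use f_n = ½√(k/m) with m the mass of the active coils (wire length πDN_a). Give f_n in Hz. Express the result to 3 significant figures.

36.7 Hz

k = Gd⁴/(8D³N_a) = (78.4×10³)(5.9⁴)/(8·69.0³·12) = 3.0124 N/mm = 3012.4 N/m
Wire length L = πDN_a = π·69.0·12 = 2601.2 mm
m = ρ·(πd²/4)·L = 7850 × 27.34×10⁻⁶ m² × 2.6012 m = 0.55827 kg
f_n = ½√(k/m) = 0.5·√(3012.4/0.55827) = 0.5·√(5395.9) = 36.728 Hz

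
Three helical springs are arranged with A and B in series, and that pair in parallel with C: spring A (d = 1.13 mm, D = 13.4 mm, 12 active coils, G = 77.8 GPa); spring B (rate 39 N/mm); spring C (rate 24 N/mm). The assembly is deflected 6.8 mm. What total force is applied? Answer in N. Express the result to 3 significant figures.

k_A = Gd⁴/(8D³N_a) = (77.8×10³)(1.13⁴)/(8·13.4³·12) = 0.54917 N/mm
Springs A,B series: k_AB = 1/(1/0.54917+1/39) = 0.54155 N/mm; parallel with C: k_eq = 0.54155+24 = 24.542 N/mm
F = k_eq·δ = 24.542·6.8 = 166.88 N

167 N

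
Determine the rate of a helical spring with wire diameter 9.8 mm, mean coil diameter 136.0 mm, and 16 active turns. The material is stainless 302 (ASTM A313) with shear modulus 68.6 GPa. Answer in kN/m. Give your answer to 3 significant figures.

1.97 kN/m

k = Gd⁴/(8D³N_a) = (68.6×10³ × 9.8⁴) / (8 × 136.0³ × 16)
  = 6.32745e+08 / 3.21978e+08 = 1.9652 N/mm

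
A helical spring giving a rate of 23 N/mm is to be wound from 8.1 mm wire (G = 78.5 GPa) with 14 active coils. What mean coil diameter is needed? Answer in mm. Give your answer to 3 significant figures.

50.8 mm

D = (Gd⁴/(8N_a·k))^(1/3) = (78.5×10³·8.1⁴/(8·14·23))^(1/3)
  = (131179)^(1/3) = 50.8106 mm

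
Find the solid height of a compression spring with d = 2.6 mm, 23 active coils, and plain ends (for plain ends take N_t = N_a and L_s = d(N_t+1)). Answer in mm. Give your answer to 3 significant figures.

plain ends: N_t = N_a = 23
L_s = d·(N_t+1) = 2.6 × 24 = 62.4 mm

62.4 mm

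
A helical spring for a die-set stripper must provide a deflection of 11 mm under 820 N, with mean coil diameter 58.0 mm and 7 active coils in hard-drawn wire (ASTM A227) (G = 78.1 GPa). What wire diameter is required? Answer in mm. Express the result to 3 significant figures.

10.1 mm

Required rate k = F/δ = 820/11 = 74.545 N/mm
d = (8D³N_a·k / G)^(1/4) = (8·58.0³·7·74.545 / (78.1×10³))^0.25
  = (10429)^0.25 = 10.1056 mm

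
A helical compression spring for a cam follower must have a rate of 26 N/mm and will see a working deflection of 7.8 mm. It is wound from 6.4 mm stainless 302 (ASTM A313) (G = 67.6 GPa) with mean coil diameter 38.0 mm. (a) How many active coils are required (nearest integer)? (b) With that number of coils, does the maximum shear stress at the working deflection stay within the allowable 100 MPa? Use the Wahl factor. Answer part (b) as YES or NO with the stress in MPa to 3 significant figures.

(a) 10 coils; (b) YES, τ_max = 93.4 MPa

N_a = Gd⁴/(8D³k) = (67.6×10³)(6.4⁴)/(8·38.0³·26) = 9.937 → N_a = 10
Actual rate k = Gd⁴/(8D³·10) = 25.836 N/mm
Working load F = kδ = 25.836·7.8 = 201.52 N
C = 38.0/6.4 = 5.9375; K_W = (4C−1)/(4C−4)+0.615/C = 1.2555
τ_max = K_W·8FD/(πd³) = 1.2555·74.388 = 93.393 MPa
τ_max ≤ 100 MPa → acceptable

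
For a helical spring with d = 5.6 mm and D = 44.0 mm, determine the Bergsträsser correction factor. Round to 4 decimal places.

C = D/d = 44.0/5.6 = 7.8571
K_B = (4C+2)/(4C−3) = 33.429/28.429 = 1.1759

1.1759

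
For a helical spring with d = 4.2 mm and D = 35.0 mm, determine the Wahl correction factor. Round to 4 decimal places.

1.1761

C = D/d = 35.0/4.2 = 8.3333
K_W = (4C−1)/(4C−4) + 0.615/C = 32.333/29.333 + 0.0738 = 1.1761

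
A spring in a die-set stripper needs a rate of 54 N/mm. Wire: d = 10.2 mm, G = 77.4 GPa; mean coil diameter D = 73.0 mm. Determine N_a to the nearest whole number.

5

N_a = Gd⁴/(8D³k) = (77.4×10³ × 10.2⁴)/(8 × 73.0³ × 54)
    = 8.37802e+08 / 1.68055e+08 = 4.985 → 5 coils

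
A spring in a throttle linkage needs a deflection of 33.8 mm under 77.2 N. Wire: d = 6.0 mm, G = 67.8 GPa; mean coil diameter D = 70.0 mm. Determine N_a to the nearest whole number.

Required rate k = F/δ = 77.2/33.8 = 2.284 N/mm
N_a = Gd⁴/(8D³k) = (67.8×10³ × 6.0⁴)/(8 × 70.0³ × 2.284)
    = 8.78688e+07 / 6.26736e+06 = 14.02 → 14 coils

14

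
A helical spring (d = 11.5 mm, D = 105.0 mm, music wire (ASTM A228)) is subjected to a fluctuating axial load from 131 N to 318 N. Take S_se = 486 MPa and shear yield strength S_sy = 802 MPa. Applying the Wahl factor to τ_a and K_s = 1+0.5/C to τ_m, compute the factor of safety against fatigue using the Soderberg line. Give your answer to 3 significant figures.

11.0

C = D/d = 105.0/11.5 = 9.1304; K_W = (4C−1)/(4C−4)+0.615/C = 1.1596; K_s = 1+0.5/C = 1.0548
F_a = (F_max−F_min)/2 = 93.5 N; F_m = (F_max+F_min)/2 = 224.5 N
τ_a = K_W·8F_aD/(πd³) = 1.1596 × 16.438 = 19.061 MPa
τ_m = K_s·8F_mD/(πd³) = 1.0548 × 39.469 = 41.63 MPa
Soderberg: 1/n_f = τ_a/S_se + τ_m/S_sy = 19.061/486 + 41.63/802 = 0.03922 + 0.05191 = 0.091129
n_f = 1/0.091129 = 10.97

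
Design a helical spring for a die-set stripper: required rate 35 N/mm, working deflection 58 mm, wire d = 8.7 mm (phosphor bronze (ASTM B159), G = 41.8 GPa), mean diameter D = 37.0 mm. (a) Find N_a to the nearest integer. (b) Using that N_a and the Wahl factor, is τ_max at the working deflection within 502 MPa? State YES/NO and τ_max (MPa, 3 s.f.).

(a) 17 coils; (b) YES, τ_max = 397 MPa

N_a = Gd⁴/(8D³k) = (41.8×10³)(8.7⁴)/(8·37.0³·35) = 16.88 → N_a = 17
Actual rate k = Gd⁴/(8D³·17) = 34.762 N/mm
Working load F = kδ = 34.762·58 = 2016.2 N
C = 37.0/8.7 = 4.2529; K_W = (4C−1)/(4C−4)+0.615/C = 1.3752
τ_max = K_W·8FD/(πd³) = 1.3752·288.48 = 396.72 MPa
τ_max ≤ 502 MPa → acceptable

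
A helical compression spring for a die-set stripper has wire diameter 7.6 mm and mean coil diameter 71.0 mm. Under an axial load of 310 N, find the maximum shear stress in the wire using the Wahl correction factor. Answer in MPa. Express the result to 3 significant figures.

148 MPa

Spring index C = D/d = 71.0/7.6 = 9.3421
K_W = (4C−1)/(4C−4) + 0.615/C = 36.368/33.368 + 0.0658 = 1.1557
τ₀ = 8FD/(πd³) = 8·310·71.0/(π·7.6³) = 176080/1379.1 = 127.68 MPa
τ_max = K·τ₀ = 1.1557 × 127.68 = 147.56 MPa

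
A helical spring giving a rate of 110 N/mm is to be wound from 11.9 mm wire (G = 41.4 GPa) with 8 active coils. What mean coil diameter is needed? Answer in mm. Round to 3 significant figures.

D = (Gd⁴/(8N_a·k))^(1/3) = (41.4×10³·11.9⁴/(8·8·110))^(1/3)
  = (117928)^(1/3) = 49.0387 mm

49.0 mm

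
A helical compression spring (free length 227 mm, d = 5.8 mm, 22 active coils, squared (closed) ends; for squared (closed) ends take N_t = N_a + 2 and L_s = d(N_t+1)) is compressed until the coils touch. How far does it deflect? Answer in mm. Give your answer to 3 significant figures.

82.0 mm

N_t = 24; L_s = 5.8·25 = 145 mm
δ_solid = L₀ − L_s = 227 − 145 = 82 mm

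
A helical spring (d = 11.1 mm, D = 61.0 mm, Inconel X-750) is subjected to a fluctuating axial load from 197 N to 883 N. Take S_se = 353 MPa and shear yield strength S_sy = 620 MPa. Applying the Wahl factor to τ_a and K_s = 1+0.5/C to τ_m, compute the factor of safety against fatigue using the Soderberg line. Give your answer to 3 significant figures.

4.02

C = D/d = 61.0/11.1 = 5.4955; K_W = (4C−1)/(4C−4)+0.615/C = 1.2787; K_s = 1+0.5/C = 1.0910
F_a = (F_max−F_min)/2 = 343 N; F_m = (F_max+F_min)/2 = 540 N
τ_a = K_W·8F_aD/(πd³) = 1.2787 × 38.958 = 49.817 MPa
τ_m = K_s·8F_mD/(πd³) = 1.0910 × 61.333 = 66.913 MPa
Soderberg: 1/n_f = τ_a/S_se + τ_m/S_sy = 49.817/353 + 66.913/620 = 0.14112 + 0.10792 = 0.24905
n_f = 1/0.24905 = 4.015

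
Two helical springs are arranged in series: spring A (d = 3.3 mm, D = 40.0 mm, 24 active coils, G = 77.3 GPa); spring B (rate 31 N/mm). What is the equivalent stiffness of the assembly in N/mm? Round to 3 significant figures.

0.728 N/mm

k_A = Gd⁴/(8D³N_a) = (77.3×10³)(3.3⁴)/(8·40.0³·24) = 0.74603 N/mm
Series: 1/k_eq = 1/0.74603 + 1/31 = 1.3727; k_eq = 0.72849 N/mm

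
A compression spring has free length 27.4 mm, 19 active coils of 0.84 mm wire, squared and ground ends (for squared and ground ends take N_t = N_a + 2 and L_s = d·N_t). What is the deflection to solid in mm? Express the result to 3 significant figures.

N_t = 21; L_s = 0.84·21 = 17.64 mm
δ_solid = L₀ − L_s = 27.4 − 17.64 = 9.76 mm

9.76 mm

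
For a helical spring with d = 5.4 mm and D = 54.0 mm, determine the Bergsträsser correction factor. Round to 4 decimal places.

1.1351

C = D/d = 54.0/5.4 = 10.0000
K_B = (4C+2)/(4C−3) = 42.000/37.000 = 1.1351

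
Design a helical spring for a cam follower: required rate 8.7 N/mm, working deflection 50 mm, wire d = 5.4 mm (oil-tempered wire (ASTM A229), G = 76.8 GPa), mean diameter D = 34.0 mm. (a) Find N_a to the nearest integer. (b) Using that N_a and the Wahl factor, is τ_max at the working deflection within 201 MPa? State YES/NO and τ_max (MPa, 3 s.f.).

N_a = Gd⁴/(8D³k) = (76.8×10³)(5.4⁴)/(8·34.0³·8.7) = 23.87 → N_a = 24
Actual rate k = Gd⁴/(8D³·24) = 8.6536 N/mm
Working load F = kδ = 8.6536·50 = 432.68 N
C = 34.0/5.4 = 6.2963; K_W = (4C−1)/(4C−4)+0.615/C = 1.2393
τ_max = K_W·8FD/(πd³) = 1.2393·237.91 = 294.83 MPa
τ_max > 201 MPa → exceeds allowable

(a) 24 coils; (b) NO, τ_max = 295 MPa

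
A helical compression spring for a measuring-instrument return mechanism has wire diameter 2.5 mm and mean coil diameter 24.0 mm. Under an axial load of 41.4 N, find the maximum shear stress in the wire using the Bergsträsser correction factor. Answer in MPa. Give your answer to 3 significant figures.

185 MPa

Spring index C = D/d = 24.0/2.5 = 9.6000
K_B = (4C+2)/(4C−3) = 40.400/35.400 = 1.1412
τ₀ = 8FD/(πd³) = 8·41.4·24.0/(π·2.5³) = 7948.8/49.087 = 161.93 MPa
τ_max = K·τ₀ = 1.1412 × 161.93 = 184.8 MPa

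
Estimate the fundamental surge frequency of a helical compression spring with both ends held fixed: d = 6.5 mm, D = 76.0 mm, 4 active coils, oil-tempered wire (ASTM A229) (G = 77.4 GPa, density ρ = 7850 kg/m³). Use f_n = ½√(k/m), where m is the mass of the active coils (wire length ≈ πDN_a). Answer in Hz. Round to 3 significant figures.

k = Gd⁴/(8D³N_a) = (77.4×10³)(6.5⁴)/(8·76.0³·4) = 9.8357 N/mm = 9835.7 N/m
Wire length L = πDN_a = π·76.0·4 = 955.04 mm
m = ρ·(πd²/4)·L = 7850 × 33.183×10⁻⁶ m² × 0.95504 m = 0.24878 kg
f_n = ½√(k/m) = 0.5·√(9835.7/0.24878) = 0.5·√(39536) = 99.418 Hz

99.4 Hz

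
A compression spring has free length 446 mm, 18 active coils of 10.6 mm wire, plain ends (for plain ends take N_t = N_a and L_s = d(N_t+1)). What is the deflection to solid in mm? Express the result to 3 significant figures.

N_t = 18; L_s = 10.6·19 = 201.4 mm
δ_solid = L₀ − L_s = 446 − 201.4 = 244.6 mm

245 mm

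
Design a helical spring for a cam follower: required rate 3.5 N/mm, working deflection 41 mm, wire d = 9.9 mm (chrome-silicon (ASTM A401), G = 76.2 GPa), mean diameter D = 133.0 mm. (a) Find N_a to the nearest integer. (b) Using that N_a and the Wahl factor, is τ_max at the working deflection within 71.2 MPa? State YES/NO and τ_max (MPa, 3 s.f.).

(a) 11 coils; (b) YES, τ_max = 56.0 MPa

N_a = Gd⁴/(8D³k) = (76.2×10³)(9.9⁴)/(8·133.0³·3.5) = 11.11 → N_a = 11
Actual rate k = Gd⁴/(8D³·11) = 3.5356 N/mm
Working load F = kδ = 3.5356·41 = 144.96 N
C = 133.0/9.9 = 13.4343; K_W = (4C−1)/(4C−4)+0.615/C = 1.1061
τ_max = K_W·8FD/(πd³) = 1.1061·50.597 = 55.966 MPa
τ_max ≤ 71.2 MPa → acceptable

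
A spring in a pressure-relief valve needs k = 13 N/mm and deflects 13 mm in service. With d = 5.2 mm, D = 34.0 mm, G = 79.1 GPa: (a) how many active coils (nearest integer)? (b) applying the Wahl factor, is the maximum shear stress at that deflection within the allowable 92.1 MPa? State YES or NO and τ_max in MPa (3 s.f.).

(a) 14 coils; (b) NO, τ_max = 129 MPa

N_a = Gd⁴/(8D³k) = (79.1×10³)(5.2⁴)/(8·34.0³·13) = 14.15 → N_a = 14
Actual rate k = Gd⁴/(8D³·14) = 13.138 N/mm
Working load F = kδ = 13.138·13 = 170.8 N
C = 34.0/5.2 = 6.5385; K_W = (4C−1)/(4C−4)+0.615/C = 1.2295
τ_max = K_W·8FD/(πd³) = 1.2295·105.17 = 129.3 MPa
τ_max > 92.1 MPa → exceeds allowable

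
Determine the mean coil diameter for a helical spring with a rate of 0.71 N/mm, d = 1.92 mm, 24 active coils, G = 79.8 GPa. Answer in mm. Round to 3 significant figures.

20.0 mm

D = (Gd⁴/(8N_a·k))^(1/3) = (79.8×10³·1.92⁴/(8·24·0.71))^(1/3)
  = (7955.15)^(1/3) = 19.9626 mm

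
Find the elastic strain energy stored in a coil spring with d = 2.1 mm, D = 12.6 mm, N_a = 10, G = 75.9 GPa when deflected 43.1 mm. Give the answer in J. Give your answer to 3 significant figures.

8.57 J

k = Gd⁴/(8D³N_a) = (75.9×10³)(2.1⁴)/(8·12.6³·10) = 9.224 N/mm
U = ½kδ² = 0.5 × 9.224 × 43.1² = 8567.3 N·mm = 8.5673 J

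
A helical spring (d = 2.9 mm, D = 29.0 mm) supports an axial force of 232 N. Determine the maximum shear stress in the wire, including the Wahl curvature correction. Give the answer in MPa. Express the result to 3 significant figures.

Spring index C = D/d = 29.0/2.9 = 10.0000
K_W = (4C−1)/(4C−4) + 0.615/C = 39.000/36.000 + 0.0615 = 1.1448
τ₀ = 8FD/(πd³) = 8·232·29.0/(π·2.9³) = 53824/76.62 = 702.48 MPa
τ_max = K·τ₀ = 1.1448 × 702.48 = 804.22 MPa

804 MPa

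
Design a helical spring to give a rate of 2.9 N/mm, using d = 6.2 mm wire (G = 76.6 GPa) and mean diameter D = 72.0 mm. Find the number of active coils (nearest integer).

13

N_a = Gd⁴/(8D³k) = (76.6×10³ × 6.2⁴)/(8 × 72.0³ × 2.9)
    = 1.13187e+08 / 8.65935e+06 = 13.07 → 13 coils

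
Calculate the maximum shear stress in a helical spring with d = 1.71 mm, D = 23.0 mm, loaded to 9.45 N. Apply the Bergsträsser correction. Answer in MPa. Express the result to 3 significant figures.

Spring index C = D/d = 23.0/1.71 = 13.4503
K_B = (4C+2)/(4C−3) = 55.801/50.801 = 1.0984
τ₀ = 8FD/(πd³) = 8·9.45·23.0/(π·1.71³) = 1738.8/15.709 = 110.69 MPa
τ_max = K·τ₀ = 1.0984 × 110.69 = 121.59 MPa

122 MPa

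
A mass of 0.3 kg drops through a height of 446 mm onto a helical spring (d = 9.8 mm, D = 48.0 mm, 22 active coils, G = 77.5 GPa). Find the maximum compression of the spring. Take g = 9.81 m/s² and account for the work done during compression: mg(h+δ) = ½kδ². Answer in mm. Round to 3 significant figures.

k = Gd⁴/(8D³N_a) = (77.5×10³)(9.8⁴)/(8·48.0³·22) = 36.726 N/mm
W = mg = 0.3 × 9.81 = 2.943 N
½kδ² − Wδ − Wh = 0 → δ = (W + √(W² + 2kWh))/k
δ = (2.943 + √(8.6612 + 96410.6))/36.726 = (2.943 + 310.51)/36.726 = 8.5351 mm

8.54 mm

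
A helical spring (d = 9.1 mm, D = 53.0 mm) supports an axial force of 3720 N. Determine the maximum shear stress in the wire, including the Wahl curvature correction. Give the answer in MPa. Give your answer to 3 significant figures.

840 MPa

Spring index C = D/d = 53.0/9.1 = 5.8242
K_W = (4C−1)/(4C−4) + 0.615/C = 22.297/19.297 + 0.1056 = 1.2611
τ₀ = 8FD/(πd³) = 8·3720·53.0/(π·9.1³) = 1.57728e+06/2367.4 = 666.25 MPa
τ_max = K·τ₀ = 1.2611 × 666.25 = 840.18 MPa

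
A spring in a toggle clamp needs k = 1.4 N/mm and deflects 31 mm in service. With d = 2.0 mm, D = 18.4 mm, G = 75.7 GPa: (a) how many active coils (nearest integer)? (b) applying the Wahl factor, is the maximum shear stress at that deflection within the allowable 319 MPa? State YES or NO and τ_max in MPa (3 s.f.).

N_a = Gd⁴/(8D³k) = (75.7×10³)(2.0⁴)/(8·18.4³·1.4) = 17.36 → N_a = 17
Actual rate k = Gd⁴/(8D³·17) = 1.4296 N/mm
Working load F = kδ = 1.4296·31 = 44.319 N
C = 18.4/2.0 = 9.2000; K_W = (4C−1)/(4C−4)+0.615/C = 1.1583
τ_max = K_W·8FD/(πd³) = 1.1583·259.57 = 300.66 MPa
τ_max ≤ 319 MPa → acceptable

(a) 17 coils; (b) YES, τ_max = 301 MPa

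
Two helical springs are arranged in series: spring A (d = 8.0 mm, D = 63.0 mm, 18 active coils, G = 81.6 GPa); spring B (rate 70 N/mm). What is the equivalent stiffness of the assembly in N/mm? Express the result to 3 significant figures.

8.20 N/mm

k_A = Gd⁴/(8D³N_a) = (81.6×10³)(8.0⁴)/(8·63.0³·18) = 9.2825 N/mm
Series: 1/k_eq = 1/9.2825 + 1/70 = 0.12202; k_eq = 8.1957 N/mm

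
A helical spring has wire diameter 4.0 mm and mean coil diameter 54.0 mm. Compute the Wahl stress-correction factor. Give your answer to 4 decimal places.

C = D/d = 54.0/4.0 = 13.5000
K_W = (4C−1)/(4C−4) + 0.615/C = 53.000/50.000 + 0.0456 = 1.1056

1.1056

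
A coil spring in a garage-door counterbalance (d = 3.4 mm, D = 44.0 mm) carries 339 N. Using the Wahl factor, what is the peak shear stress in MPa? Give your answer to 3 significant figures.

Spring index C = D/d = 44.0/3.4 = 12.9412
K_W = (4C−1)/(4C−4) + 0.615/C = 50.765/47.765 + 0.0475 = 1.1103
τ₀ = 8FD/(πd³) = 8·339·44.0/(π·3.4³) = 119328/123.48 = 966.4 MPa
τ_max = K·τ₀ = 1.1103 × 966.4 = 1073 MPa

1070 MPa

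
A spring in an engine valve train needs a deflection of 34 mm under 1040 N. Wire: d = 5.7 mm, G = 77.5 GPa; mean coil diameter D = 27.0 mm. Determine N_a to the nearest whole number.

Required rate k = F/δ = 1040/34 = 30.588 N/mm
N_a = Gd⁴/(8D³k) = (77.5×10³ × 5.7⁴)/(8 × 27.0³ × 30.588)
    = 8.1809e+07 / 4.81655e+06 = 16.98 → 17 coils

17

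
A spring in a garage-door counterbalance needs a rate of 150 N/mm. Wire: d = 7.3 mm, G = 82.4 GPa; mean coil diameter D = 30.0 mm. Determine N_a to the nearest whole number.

N_a = Gd⁴/(8D³k) = (82.4×10³ × 7.3⁴)/(8 × 30.0³ × 150)
    = 2.34002e+08 / 3.24e+07 = 7.222 → 7 coils

7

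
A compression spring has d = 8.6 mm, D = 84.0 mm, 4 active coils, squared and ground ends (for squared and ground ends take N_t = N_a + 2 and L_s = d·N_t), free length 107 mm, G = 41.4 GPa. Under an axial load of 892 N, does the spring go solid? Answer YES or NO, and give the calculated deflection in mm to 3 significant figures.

k = Gd⁴/(8D³N_a) = (41.4×10³)(8.6⁴)/(8·84.0³·4) = 11.94 N/mm
N_t = 6; L_s = 8.6·6 = 51.6 mm; δ_solid = L₀ − L_s = 107 − 51.6 = 55.4 mm
δ = F/k = 892/11.94 = 74.707 mm
δ ≥ δ_solid → spring goes solid

YES, δ = 74.7 mm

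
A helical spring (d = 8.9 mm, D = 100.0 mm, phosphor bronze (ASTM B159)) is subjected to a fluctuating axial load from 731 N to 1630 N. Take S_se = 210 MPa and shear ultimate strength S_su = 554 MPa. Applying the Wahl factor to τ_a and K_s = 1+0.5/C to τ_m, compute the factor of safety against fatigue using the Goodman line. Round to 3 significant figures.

C = D/d = 100.0/8.9 = 11.2360; K_W = (4C−1)/(4C−4)+0.615/C = 1.1280; K_s = 1+0.5/C = 1.0445
F_a = (F_max−F_min)/2 = 449.5 N; F_m = (F_max+F_min)/2 = 1180.5 N
τ_a = K_W·8F_aD/(πd³) = 1.1280 × 162.37 = 183.15 MPa
τ_m = K_s·8F_mD/(πd³) = 1.0445 × 426.42 = 445.39 MPa
Goodman: 1/n_f = τ_a/S_se + τ_m/S_su = 183.15/210 + 445.39/554 = 0.87215 + 0.80396 = 1.6761
n_f = 1/1.6761 = 0.5966

0.597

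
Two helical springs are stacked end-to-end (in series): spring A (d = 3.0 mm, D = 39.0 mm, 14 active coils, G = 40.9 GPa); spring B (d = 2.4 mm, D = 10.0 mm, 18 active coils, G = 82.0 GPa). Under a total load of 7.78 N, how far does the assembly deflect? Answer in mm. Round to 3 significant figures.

16.0 mm

k_A = Gd⁴/(8D³N_a) = (40.9×10³)(3.0⁴)/(8·39.0³·14) = 0.49865 N/mm
k_B = Gd⁴/(8D³N_a) = (82.0×10³)(2.4⁴)/(8·10.0³·18) = 18.893 N/mm
Series: 1/k_eq = 1/0.49865 + 1/18.893 = 2.0583; k_eq = 0.48583 N/mm
δ = F/k_eq = 7.78/0.48583 = 16.014 mm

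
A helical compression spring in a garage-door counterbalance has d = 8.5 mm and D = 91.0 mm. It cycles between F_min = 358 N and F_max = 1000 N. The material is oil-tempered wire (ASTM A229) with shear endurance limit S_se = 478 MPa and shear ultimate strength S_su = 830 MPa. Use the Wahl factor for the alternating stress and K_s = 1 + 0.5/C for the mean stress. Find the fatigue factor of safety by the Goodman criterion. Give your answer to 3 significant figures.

1.64

C = D/d = 91.0/8.5 = 10.7059; K_W = (4C−1)/(4C−4)+0.615/C = 1.1347; K_s = 1+0.5/C = 1.0467
F_a = (F_max−F_min)/2 = 321 N; F_m = (F_max+F_min)/2 = 679 N
τ_a = K_W·8F_aD/(πd³) = 1.1347 × 121.12 = 137.44 MPa
τ_m = K_s·8F_mD/(πd³) = 1.0467 × 256.21 = 268.17 MPa
Goodman: 1/n_f = τ_a/S_se + τ_m/S_su = 137.44/478 + 268.17/830 = 0.28753 + 0.32310 = 0.61064
n_f = 1/0.61064 = 1.638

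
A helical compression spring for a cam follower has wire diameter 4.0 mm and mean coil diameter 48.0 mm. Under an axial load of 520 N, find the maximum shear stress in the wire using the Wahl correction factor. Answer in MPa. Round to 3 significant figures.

Spring index C = D/d = 48.0/4.0 = 12.0000
K_W = (4C−1)/(4C−4) + 0.615/C = 47.000/44.000 + 0.0512 = 1.1194
τ₀ = 8FD/(πd³) = 8·520·48.0/(π·4.0³) = 199680/201.06 = 993.13 MPa
τ_max = K·τ₀ = 1.1194 × 993.13 = 1111.7 MPa

1110 MPa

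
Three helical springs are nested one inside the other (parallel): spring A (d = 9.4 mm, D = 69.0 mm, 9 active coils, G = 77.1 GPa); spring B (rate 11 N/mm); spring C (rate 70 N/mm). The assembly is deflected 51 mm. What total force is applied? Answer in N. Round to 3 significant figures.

5430 N

k_A = Gd⁴/(8D³N_a) = (77.1×10³)(9.4⁴)/(8·69.0³·9) = 25.45 N/mm
Parallel: k_eq = 25.45 + 11 + 70 = 106.45 N/mm
F = k_eq·δ = 106.45·51 = 5428.9 N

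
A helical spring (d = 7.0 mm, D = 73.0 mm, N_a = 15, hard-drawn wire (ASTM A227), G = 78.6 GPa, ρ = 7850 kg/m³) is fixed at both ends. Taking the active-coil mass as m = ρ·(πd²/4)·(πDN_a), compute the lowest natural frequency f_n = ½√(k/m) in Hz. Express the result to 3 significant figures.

k = Gd⁴/(8D³N_a) = (78.6×10³)(7.0⁴)/(8·73.0³·15) = 4.0426 N/mm = 4042.6 N/m
Wire length L = πDN_a = π·73.0·15 = 3440 mm
m = ρ·(πd²/4)·L = 7850 × 38.485×10⁻⁶ m² × 3.44 m = 1.0392 kg
f_n = ½√(k/m) = 0.5·√(4042.6/1.0392) = 0.5·√(3890) = 31.185 Hz

31.2 Hz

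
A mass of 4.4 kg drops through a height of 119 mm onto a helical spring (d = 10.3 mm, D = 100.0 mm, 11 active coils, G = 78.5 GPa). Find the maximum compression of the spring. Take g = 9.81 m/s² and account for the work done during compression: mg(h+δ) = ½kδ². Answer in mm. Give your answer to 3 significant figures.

k = Gd⁴/(8D³N_a) = (78.5×10³)(10.3⁴)/(8·100.0³·11) = 10.04 N/mm
W = mg = 4.4 × 9.81 = 43.164 N
½kδ² − Wδ − Wh = 0 → δ = (W + √(W² + 2kWh))/k
δ = (43.164 + √(1863.1 + 103142))/10.04 = (43.164 + 324.04)/10.04 = 36.574 mm

36.6 mm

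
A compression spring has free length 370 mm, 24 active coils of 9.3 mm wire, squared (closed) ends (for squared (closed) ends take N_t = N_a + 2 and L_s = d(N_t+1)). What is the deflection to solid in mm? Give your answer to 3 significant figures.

N_t = 26; L_s = 9.3·27 = 251.1 mm
δ_solid = L₀ − L_s = 370 − 251.1 = 118.9 mm

119 mm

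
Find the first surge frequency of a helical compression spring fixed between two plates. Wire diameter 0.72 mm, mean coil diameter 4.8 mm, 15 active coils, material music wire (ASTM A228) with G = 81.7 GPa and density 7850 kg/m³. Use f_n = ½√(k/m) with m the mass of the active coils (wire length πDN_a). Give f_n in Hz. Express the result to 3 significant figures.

k = Gd⁴/(8D³N_a) = (81.7×10³)(0.72⁴)/(8·4.8³·15) = 1.6544 N/mm = 1654.4 N/m
Wire length L = πDN_a = π·4.8·15 = 226.19 mm
m = ρ·(πd²/4)·L = 7850 × 0.40715×10⁻⁶ m² × 0.22619 m = 0.00072295 kg
f_n = ½√(k/m) = 0.5·√(1654.4/0.00072295) = 0.5·√(2.2884e+06) = 756.38 Hz

756 Hz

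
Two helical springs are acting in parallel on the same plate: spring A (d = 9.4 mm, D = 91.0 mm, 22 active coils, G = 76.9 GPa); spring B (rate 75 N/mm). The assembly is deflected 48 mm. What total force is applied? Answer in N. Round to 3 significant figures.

3820 N

k_A = Gd⁴/(8D³N_a) = (76.9×10³)(9.4⁴)/(8·91.0³·22) = 4.5269 N/mm
Parallel: k_eq = 4.5269 + 75 = 79.527 N/mm
F = k_eq·δ = 79.527·48 = 3817.3 N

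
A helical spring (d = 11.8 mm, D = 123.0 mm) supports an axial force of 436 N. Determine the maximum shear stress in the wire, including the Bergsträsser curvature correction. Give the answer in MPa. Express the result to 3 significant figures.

93.9 MPa

Spring index C = D/d = 123.0/11.8 = 10.4237
K_B = (4C+2)/(4C−3) = 43.695/38.695 = 1.1292
τ₀ = 8FD/(πd³) = 8·436·123.0/(π·11.8³) = 429024/5161.7 = 83.116 MPa
τ_max = K·τ₀ = 1.1292 × 83.116 = 93.856 MPa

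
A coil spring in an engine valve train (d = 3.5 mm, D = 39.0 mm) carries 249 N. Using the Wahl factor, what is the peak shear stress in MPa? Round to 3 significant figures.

651 MPa

Spring index C = D/d = 39.0/3.5 = 11.1429
K_W = (4C−1)/(4C−4) + 0.615/C = 43.571/40.571 + 0.0552 = 1.1291
τ₀ = 8FD/(πd³) = 8·249·39.0/(π·3.5³) = 77688/134.7 = 576.77 MPa
τ_max = K·τ₀ = 1.1291 × 576.77 = 651.25 MPa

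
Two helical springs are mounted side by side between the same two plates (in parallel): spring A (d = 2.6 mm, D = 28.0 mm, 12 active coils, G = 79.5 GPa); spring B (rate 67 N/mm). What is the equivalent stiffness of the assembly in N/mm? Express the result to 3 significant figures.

68.7 N/mm

k_A = Gd⁴/(8D³N_a) = (79.5×10³)(2.6⁴)/(8·28.0³·12) = 1.7239 N/mm
Parallel: k_eq = 1.7239 + 67 = 68.724 N/mm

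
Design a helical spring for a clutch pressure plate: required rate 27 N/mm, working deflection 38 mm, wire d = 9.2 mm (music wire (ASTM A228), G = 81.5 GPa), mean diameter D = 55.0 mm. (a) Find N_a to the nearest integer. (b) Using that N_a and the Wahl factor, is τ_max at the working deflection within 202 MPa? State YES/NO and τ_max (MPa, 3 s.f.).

(a) 16 coils; (b) NO, τ_max = 235 MPa

N_a = Gd⁴/(8D³k) = (81.5×10³)(9.2⁴)/(8·55.0³·27) = 16.25 → N_a = 16
Actual rate k = Gd⁴/(8D³·16) = 27.416 N/mm
Working load F = kδ = 27.416·38 = 1041.8 N
C = 55.0/9.2 = 5.9783; K_W = (4C−1)/(4C−4)+0.615/C = 1.2535
τ_max = K_W·8FD/(πd³) = 1.2535·187.38 = 234.89 MPa
τ_max > 202 MPa → exceeds allowable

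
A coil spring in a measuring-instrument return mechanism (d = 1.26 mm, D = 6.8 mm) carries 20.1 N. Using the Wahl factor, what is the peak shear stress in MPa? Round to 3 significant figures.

224 MPa

Spring index C = D/d = 6.8/1.26 = 5.3968
K_W = (4C−1)/(4C−4) + 0.615/C = 20.587/17.587 + 0.1140 = 1.2845
τ₀ = 8FD/(πd³) = 8·20.1·6.8/(π·1.26³) = 1093.44/6.2844 = 173.99 MPa
τ_max = K·τ₀ = 1.2845 × 173.99 = 223.5 MPa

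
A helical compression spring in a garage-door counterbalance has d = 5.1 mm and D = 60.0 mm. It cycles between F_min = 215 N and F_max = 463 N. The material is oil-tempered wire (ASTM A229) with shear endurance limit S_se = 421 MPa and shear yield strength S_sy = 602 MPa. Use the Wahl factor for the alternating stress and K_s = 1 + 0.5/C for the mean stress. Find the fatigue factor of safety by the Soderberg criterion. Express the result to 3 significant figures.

C = D/d = 60.0/5.1 = 11.7647; K_W = (4C−1)/(4C−4)+0.615/C = 1.1219; K_s = 1+0.5/C = 1.0425
F_a = (F_max−F_min)/2 = 124 N; F_m = (F_max+F_min)/2 = 339 N
τ_a = K_W·8F_aD/(πd³) = 1.1219 × 142.82 = 160.24 MPa
τ_m = K_s·8F_mD/(πd³) = 1.0425 × 390.46 = 407.06 MPa
Soderberg: 1/n_f = τ_a/S_se + τ_m/S_sy = 160.24/421 + 407.06/602 = 0.38062 + 0.67618 = 1.0568
n_f = 1/1.0568 = 0.9463

0.946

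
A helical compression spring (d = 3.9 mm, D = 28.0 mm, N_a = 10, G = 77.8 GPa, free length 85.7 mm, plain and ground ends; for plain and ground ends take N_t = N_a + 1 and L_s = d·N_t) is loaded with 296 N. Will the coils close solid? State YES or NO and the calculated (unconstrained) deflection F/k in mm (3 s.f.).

k = Gd⁴/(8D³N_a) = (77.8×10³)(3.9⁴)/(8·28.0³·10) = 10.249 N/mm
N_t = 11; L_s = 3.9·11 = 42.9 mm; δ_solid = L₀ − L_s = 85.7 − 42.9 = 42.8 mm
δ = F/k = 296/10.249 = 28.881 mm
δ < δ_solid → spring does not go solid

NO, δ = 28.9 mm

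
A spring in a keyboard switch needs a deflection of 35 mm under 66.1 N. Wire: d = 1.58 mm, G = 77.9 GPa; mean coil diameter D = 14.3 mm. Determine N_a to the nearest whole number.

11

Required rate k = F/δ = 66.1/35 = 1.8886 N/mm
N_a = Gd⁴/(8D³k) = (77.9×10³ × 1.58⁴)/(8 × 14.3³ × 1.8886)
    = 485474 / 44180.6 = 10.99 → 11 coils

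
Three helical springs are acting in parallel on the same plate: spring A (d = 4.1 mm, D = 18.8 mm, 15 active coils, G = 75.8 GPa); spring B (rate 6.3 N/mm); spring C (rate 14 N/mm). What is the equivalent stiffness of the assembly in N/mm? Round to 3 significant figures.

k_A = Gd⁴/(8D³N_a) = (75.8×10³)(4.1⁴)/(8·18.8³·15) = 26.863 N/mm
Parallel: k_eq = 26.863 + 6.3 + 14 = 47.163 N/mm

47.2 N/mm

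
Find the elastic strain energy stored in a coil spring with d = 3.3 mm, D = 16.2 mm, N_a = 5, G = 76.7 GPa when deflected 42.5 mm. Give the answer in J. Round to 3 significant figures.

48.3 J

k = Gd⁴/(8D³N_a) = (76.7×10³)(3.3⁴)/(8·16.2³·5) = 53.487 N/mm
U = ½kδ² = 0.5 × 53.487 × 42.5² = 48305 N·mm = 48.305 J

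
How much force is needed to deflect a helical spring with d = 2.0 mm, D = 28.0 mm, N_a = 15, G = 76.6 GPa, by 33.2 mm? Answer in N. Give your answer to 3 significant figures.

15.4 N

k = Gd⁴/(8D³N_a) = (76.6×10³)(2.0⁴)/(8·28.0³·15) = 0.46526 N/mm
F = k·δ = 0.46526 × 33.2 = 15.447 N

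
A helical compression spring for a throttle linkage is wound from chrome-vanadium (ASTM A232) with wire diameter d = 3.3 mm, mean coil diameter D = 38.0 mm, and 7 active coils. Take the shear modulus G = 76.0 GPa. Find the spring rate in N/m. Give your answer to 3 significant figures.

2930 N/m

k = Gd⁴/(8D³N_a) = (76.0×10³ × 3.3⁴) / (8 × 38.0³ × 7)
  = 9.013e+06 / 3.07283e+06 = 2.9331 N/mm = 2933.1 N/m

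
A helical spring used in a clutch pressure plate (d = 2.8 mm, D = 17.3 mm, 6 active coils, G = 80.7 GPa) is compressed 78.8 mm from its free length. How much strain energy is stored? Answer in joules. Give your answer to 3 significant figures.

62.0 J

k = Gd⁴/(8D³N_a) = (80.7×10³)(2.8⁴)/(8·17.3³·6) = 19.958 N/mm
U = ½kδ² = 0.5 × 19.958 × 78.8² = 61965 N·mm = 61.965 J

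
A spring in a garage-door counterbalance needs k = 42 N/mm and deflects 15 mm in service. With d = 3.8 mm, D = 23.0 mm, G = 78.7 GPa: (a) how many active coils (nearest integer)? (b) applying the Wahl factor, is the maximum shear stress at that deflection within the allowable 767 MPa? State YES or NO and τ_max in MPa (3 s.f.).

(a) 4 coils; (b) NO, τ_max = 844 MPa

N_a = Gd⁴/(8D³k) = (78.7×10³)(3.8⁴)/(8·23.0³·42) = 4.014 → N_a = 4
Actual rate k = Gd⁴/(8D³·4) = 42.148 N/mm
Working load F = kδ = 42.148·15 = 632.22 N
C = 23.0/3.8 = 6.0526; K_W = (4C−1)/(4C−4)+0.615/C = 1.2500
τ_max = K_W·8FD/(πd³) = 1.2500·674.81 = 843.55 MPa
τ_max > 767 MPa → exceeds allowable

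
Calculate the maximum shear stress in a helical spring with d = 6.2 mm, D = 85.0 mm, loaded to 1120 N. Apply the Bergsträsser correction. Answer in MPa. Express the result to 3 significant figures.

Spring index C = D/d = 85.0/6.2 = 13.7097
K_B = (4C+2)/(4C−3) = 56.839/51.839 = 1.0965
τ₀ = 8FD/(πd³) = 8·1120·85.0/(π·6.2³) = 761600/748.73 = 1017.2 MPa
τ_max = K·τ₀ = 1.0965 × 1017.2 = 1115.3 MPa

1120 MPa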